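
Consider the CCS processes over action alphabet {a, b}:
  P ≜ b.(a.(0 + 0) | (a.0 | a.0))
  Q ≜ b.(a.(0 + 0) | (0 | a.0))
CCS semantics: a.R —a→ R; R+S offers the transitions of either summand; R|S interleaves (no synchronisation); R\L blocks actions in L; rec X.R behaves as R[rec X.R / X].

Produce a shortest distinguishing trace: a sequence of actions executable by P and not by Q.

baaa

Reachable graph of P (9 states):
  p0 = b.(a.(0 + 0) | (a.0 | a.0)) | —b→ p1
  p1 = a.(0 + 0) | (a.0 | a.0) | —a→ p2, —a→ p3, —a→ p4
  p2 = (0 + 0) | (a.0 | a.0) | —a→ p5, —a→ p6
  p3 = a.(0 + 0) | (0 | a.0) | —a→ p5, —a→ p7
  p4 = a.(0 + 0) | (a.0 | 0) | —a→ p6, —a→ p7
  p5 = (0 + 0) | (0 | a.0) | —a→ p8
  p6 = (0 + 0) | (a.0 | 0) | —a→ p8
  p7 = a.(0 + 0) | (0 | 0) | —a→ p8
  p8 = (0 + 0) | (0 | 0) | ·
Reachable graph of Q (5 states):
  q0 = b.(a.(0 + 0) | (0 | a.0)) | —b→ q1
  q1 = a.(0 + 0) | (0 | a.0) | —a→ q2, —a→ q3
  q2 = (0 + 0) | (0 | a.0) | —a→ q4
  q3 = a.(0 + 0) | (0 | 0) | —a→ q4
  q4 = (0 + 0) | (0 | 0) | ·
Run σ = ⟨baaa⟩ on P: start {p0}
  after b @ step 1: {p1}
  after a @ step 2: {p2, p3, p4}
  after a @ step 3: {p5, p6, p7}
  after a @ step 4: {p8}
  ✓ P
Run σ = ⟨baaa⟩ on Q: start {q0}
  after b @ step 1: {q1}
  after a @ step 2: {q2, q3}
  after a @ step 3: {q4}
  after a @ step 4: ∅  — Q cannot continue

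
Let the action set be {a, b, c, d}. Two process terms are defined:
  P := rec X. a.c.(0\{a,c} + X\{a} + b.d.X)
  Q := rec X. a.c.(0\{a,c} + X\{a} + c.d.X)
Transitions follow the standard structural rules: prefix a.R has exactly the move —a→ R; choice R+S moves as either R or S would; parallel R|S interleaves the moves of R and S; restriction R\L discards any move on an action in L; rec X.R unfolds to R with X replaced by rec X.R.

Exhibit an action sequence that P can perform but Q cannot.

P's transition system — 4 states:
  u0 = rec X. a.c.(0\{a,c} + X\{a} + b.d.X) → --a--▸ u1
  u1 = c.(0\{a,c} + (rec X. a.c.(0\{a,c} + X\{a} + b.d.X))\{a} + b.d.(rec X. a.c.(0\{a,c} + X\{a} + b.d.X))) → --c--▸ u2
  u2 = 0\{a,c} + (rec X. a.c.(0\{a,c} + X\{a} + b.d.X))\{a} + b.d.(rec X. a.c.(0\{a,c} + X\{a} + b.d.X)) → --b--▸ u3
  u3 = d.(rec X. a.c.(0\{a,c} + X\{a} + b.d.X)) → --d--▸ u0
Q's transition system — 4 states:
  v0 = rec X. a.c.(0\{a,c} + X\{a} + c.d.X) → --a--▸ v1
  v1 = c.(0\{a,c} + (rec X. a.c.(0\{a,c} + X\{a} + c.d.X))\{a} + c.d.(rec X. a.c.(0\{a,c} + X\{a} + c.d.X))) → --c--▸ v2
  v2 = 0\{a,c} + (rec X. a.c.(0\{a,c} + X\{a} + c.d.X))\{a} + c.d.(rec X. a.c.(0\{a,c} + X\{a} + c.d.X)) → --c--▸ v3
  v3 = d.(rec X. a.c.(0\{a,c} + X\{a} + c.d.X)) → --d--▸ v0
Run σ = ⟨acb⟩ on P: start {u0}
  after a @ step 1: {u1}
  after c @ step 2: {u2}
  after b @ step 3: {u3}
  — P admits the full trace.
Run σ = ⟨acb⟩ on Q: start {v0}
  after a @ step 1: {v1}
  after c @ step 2: {v2}
  after b @ step 3: ∅  — Q cannot continue

acb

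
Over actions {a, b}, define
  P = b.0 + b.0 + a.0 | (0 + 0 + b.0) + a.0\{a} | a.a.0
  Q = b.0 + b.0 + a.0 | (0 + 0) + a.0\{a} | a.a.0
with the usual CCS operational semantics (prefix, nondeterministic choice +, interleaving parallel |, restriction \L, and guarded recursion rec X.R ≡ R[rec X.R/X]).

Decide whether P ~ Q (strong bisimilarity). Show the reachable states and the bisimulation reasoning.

Reachable graph of P (10 states):
  p0 = b.0 + b.0 + a.0 | (0 + 0 + b.0) + a.0\{a} | a.a.0 ⊢ --a--▸ p1, --a--▸ p2, --a--▸ p3, --b--▸ p4, --b--▸ p5
  p1 = 0 | (0 + 0 + b.0) ⊢ --b--▸ p6
  p2 = 0\{a} | a.a.0 ⊢ --a--▸ p7
  p3 = a.0\{a} | a.0 ⊢ --a--▸ p7, --a--▸ p8
  p4 = 0 ⊢ deadlocked
  p5 = a.0 | 0 ⊢ --a--▸ p6
  p6 = 0 | 0 ⊢ deadlocked
  p7 = 0\{a} | a.0 ⊢ --a--▸ p9
  p8 = a.0\{a} | 0 ⊢ --a--▸ p9
  p9 = 0\{a} | 0 ⊢ deadlocked
Reachable graph of Q (8 states):
  q0 = b.0 + b.0 + a.0 | (0 + 0) + a.0\{a} | a.a.0 ⊢ --a--▸ q1, --a--▸ q2, --a--▸ q3, --b--▸ q4
  q1 = 0 | (0 + 0) ⊢ deadlocked
  q2 = 0\{a} | a.a.0 ⊢ --a--▸ q5
  q3 = a.0\{a} | a.0 ⊢ --a--▸ q5, --a--▸ q6
  q4 = 0 ⊢ deadlocked
  q5 = 0\{a} | a.0 ⊢ --a--▸ q7
  q6 = a.0\{a} | 0 ⊢ --a--▸ q7
  q7 = 0\{a} | 0 ⊢ deadlocked
Coarsest stable partition (strong bisimilarity classes):
  B0 = {p0}
  B1 = {p5, p7, p8, q5, q6}
  B2 = {p4, p6, p9, q1, q4, q7}
  B3 = {p2, p3, q2, q3}
  B4 = {p1}
  B5 = {q0}
p0 ∈ B0, q0 ∈ B5 → different blocks

P ≁ Q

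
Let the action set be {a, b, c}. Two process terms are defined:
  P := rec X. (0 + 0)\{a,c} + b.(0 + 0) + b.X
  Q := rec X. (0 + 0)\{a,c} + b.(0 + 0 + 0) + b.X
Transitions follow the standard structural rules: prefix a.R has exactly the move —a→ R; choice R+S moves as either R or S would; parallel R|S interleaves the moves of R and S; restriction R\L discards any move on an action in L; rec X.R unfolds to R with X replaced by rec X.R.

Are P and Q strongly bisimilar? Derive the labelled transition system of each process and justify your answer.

P's transition system — 2 states:
  u0 = rec X. (0 + 0)\{a,c} + b.(0 + 0) + b.X ⊢ —b→ u0, —b→ u1
  u1 = 0 + 0 ⊢ stopped
Q's transition system — 2 states:
  v0 = rec X. (0 + 0)\{a,c} + b.(0 + 0 + 0) + b.X ⊢ —b→ v0, —b→ v1
  v1 = 0 + 0 + 0 ⊢ stopped
Partition-refinement fixed point:
  B0 = {u0, v0}
  B1 = {u1, v1}
u0 ∈ B0, v0 ∈ B0 → same block

P ~ Q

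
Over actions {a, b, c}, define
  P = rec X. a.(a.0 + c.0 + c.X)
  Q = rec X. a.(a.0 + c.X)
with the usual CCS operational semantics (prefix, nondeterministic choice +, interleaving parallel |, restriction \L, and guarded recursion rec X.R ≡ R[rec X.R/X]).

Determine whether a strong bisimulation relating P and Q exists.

P ≁ Q

LTS(P): 3 reachable states
  m0 = rec X. a.(a.0 + c.0 + c.X) has moves —a→ m1
  m1 = a.0 + c.0 + c.(rec X. a.(a.0 + c.0 + c.X)) has moves —a→ m2, —c→ m0, —c→ m2
  m2 = 0 has moves ·
LTS(Q): 3 reachable states
  n0 = rec X. a.(a.0 + c.X) has moves —a→ n1
  n1 = a.0 + c.(rec X. a.(a.0 + c.X)) has moves —a→ n2, —c→ n0
  n2 = 0 has moves ·
Coarsest stable partition (strong bisimilarity classes):
  B0 = {m0}
  B1 = {m1}
  B2 = {m2, n2}
  B3 = {n0}
  B4 = {n1}
m0 ∈ B0, n0 ∈ B3 → different blocks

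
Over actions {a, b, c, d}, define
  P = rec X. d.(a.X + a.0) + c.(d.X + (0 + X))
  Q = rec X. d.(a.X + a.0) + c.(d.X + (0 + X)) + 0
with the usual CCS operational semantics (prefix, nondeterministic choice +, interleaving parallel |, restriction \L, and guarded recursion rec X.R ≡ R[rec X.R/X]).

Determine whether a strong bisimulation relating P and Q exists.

LTS(P): 4 reachable states
  m0 = rec X. d.(a.X + a.0) + c.(d.X + (0 + X)) has moves —c→ m1, —d→ m2
  m1 = d.(rec X. d.(a.X + a.0) + c.(d.X + (0 + X))) + (0 + (rec X. d.(a.X + a.0) + c.(d.X + (0 + X)))) has moves —c→ m1, —d→ m0, —d→ m2
  m2 = a.(rec X. d.(a.X + a.0) + c.(d.X + (0 + X))) + a.0 has moves —a→ m0, —a→ m3
  m3 = 0 has moves ·
LTS(Q): 4 reachable states
  n0 = rec X. d.(a.X + a.0) + c.(d.X + (0 + X)) + 0 has moves —c→ n1, —d→ n2
  n1 = d.(rec X. d.(a.X + a.0) + c.(d.X + (0 + X)) + 0) + (0 + (rec X. d.(a.X + a.0) + c.(d.X + (0 + X)) + 0)) has moves —c→ n1, —d→ n0, —d→ n2
  n2 = a.(rec X. d.(a.X + a.0) + c.(d.X + (0 + X)) + 0) + a.0 has moves —a→ n0, —a→ n3
  n3 = 0 has moves ·
Bisimilarity quotient blocks:
  B0 = {m0, n0}
  B1 = {m1, n1}
  B2 = {m2, n2}
  B3 = {m3, n3}
m0 ∈ B0, n0 ∈ B0 → same block

bisimilar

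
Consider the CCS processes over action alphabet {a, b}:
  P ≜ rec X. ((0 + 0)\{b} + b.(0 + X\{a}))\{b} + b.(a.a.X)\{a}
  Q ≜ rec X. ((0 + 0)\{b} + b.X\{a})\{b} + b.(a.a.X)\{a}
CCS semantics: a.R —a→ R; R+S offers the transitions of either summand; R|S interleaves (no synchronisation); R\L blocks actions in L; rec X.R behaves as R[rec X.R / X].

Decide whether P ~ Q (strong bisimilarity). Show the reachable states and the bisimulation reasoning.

P ~ Q

P's transition system — 2 states:
  m0 = rec X. ((0 + 0)\{b} + b.(0 + X\{a}))\{b} + b.(a.a.X)\{a} ⊢ --b--▸ m1
  m1 = (a.a.(rec X. ((0 + 0)\{b} + b.(0 + X\{a}))\{b} + b.(a.a.X)\{a}))\{a} ⊢ ∅
Q's transition system — 2 states:
  n0 = rec X. ((0 + 0)\{b} + b.X\{a})\{b} + b.(a.a.X)\{a} ⊢ --b--▸ n1
  n1 = (a.a.(rec X. ((0 + 0)\{b} + b.X\{a})\{b} + b.(a.a.X)\{a}))\{a} ⊢ ∅
Coarsest stable partition (strong bisimilarity classes):
  B0 = {m0, n0}
  B1 = {m1, n1}
m0 ∈ B0, n0 ∈ B0 → same block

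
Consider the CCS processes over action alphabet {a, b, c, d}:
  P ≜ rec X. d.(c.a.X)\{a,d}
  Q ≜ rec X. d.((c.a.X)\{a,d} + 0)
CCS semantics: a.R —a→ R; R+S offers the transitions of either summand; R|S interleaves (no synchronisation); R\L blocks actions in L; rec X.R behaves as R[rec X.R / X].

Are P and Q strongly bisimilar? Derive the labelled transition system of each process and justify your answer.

Reachable graph of P (3 states):
  p0 = rec X. d.(c.a.X)\{a,d} | —d→ p1
  p1 = (c.a.(rec X. d.(c.a.X)\{a,d}))\{a,d} | —c→ p2
  p2 = (a.(rec X. d.(c.a.X)\{a,d}))\{a,d} | deadlocked
Reachable graph of Q (3 states):
  q0 = rec X. d.((c.a.X)\{a,d} + 0) | —d→ q1
  q1 = (c.a.(rec X. d.((c.a.X)\{a,d} + 0)))\{a,d} + 0 | —c→ q2
  q2 = (a.(rec X. d.((c.a.X)\{a,d} + 0)))\{a,d} | deadlocked
Partition-refinement fixed point:
  B0 = {p0, q0}
  B1 = {p1, q1}
  B2 = {p2, q2}
p0 ∈ B0, q0 ∈ B0 → same block

YES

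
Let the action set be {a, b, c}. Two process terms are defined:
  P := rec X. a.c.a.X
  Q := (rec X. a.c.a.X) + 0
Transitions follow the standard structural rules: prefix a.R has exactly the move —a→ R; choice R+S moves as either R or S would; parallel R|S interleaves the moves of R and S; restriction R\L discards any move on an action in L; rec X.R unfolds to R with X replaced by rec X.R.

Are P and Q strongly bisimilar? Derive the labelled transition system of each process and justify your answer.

bisimilar

Reachable graph of P (3 states):
  p0 = rec X. a.c.a.X | —a→ p1
  p1 = c.a.(rec X. a.c.a.X) | —c→ p2
  p2 = a.(rec X. a.c.a.X) | —a→ p0
Reachable graph of Q (4 states):
  q0 = (rec X. a.c.a.X) + 0 | —a→ q1
  q1 = c.a.(rec X. a.c.a.X) | —c→ q2
  q2 = a.(rec X. a.c.a.X) | —a→ q3
  q3 = rec X. a.c.a.X | —a→ q1
Bisimilarity quotient blocks:
  B0 = {p0, q0, q3}
  B1 = {p1, q1}
  B2 = {p2, q2}
p0 ∈ B0, q0 ∈ B0 → same block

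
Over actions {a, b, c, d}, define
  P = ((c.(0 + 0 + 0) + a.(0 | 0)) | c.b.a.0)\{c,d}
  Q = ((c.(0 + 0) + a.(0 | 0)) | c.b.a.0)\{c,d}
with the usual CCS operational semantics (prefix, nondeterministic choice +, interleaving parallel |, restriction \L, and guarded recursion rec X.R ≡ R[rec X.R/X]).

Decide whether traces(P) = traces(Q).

YES

P's transition system — 2 states:
  u0 = ((c.(0 + 0 + 0) + a.(0 | 0)) | c.b.a.0)\{c,d} :: =a=> u1
  u1 = (0 | 0 | c.b.a.0)\{c,d} :: ·
Q's transition system — 2 states:
  v0 = ((c.(0 + 0) + a.(0 | 0)) | c.b.a.0)\{c,d} :: =a=> v1
  v1 = (0 | 0 | c.b.a.0)\{c,d} :: ·
Coarsest stable partition (strong bisimilarity classes):
  B0 = {u0, v0}
  B1 = {u1, v1}
u0 ∈ B0, v0 ∈ B0 → same block
Bisimilar ⇒ trace-equivalent.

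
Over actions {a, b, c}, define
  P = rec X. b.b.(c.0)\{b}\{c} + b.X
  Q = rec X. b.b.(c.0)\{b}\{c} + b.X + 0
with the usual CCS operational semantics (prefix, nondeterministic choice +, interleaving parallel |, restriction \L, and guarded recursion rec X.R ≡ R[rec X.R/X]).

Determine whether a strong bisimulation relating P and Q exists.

YES

P's transition system — 3 states:
  p0 = rec X. b.b.(c.0)\{b}\{c} + b.X :: -b-> p0, -b-> p1
  p1 = b.(c.0)\{b}\{c} :: -b-> p2
  p2 = (c.0)\{b}\{c} :: stopped
Q's transition system — 3 states:
  q0 = rec X. b.b.(c.0)\{b}\{c} + b.X + 0 :: -b-> q0, -b-> q1
  q1 = b.(c.0)\{b}\{c} :: -b-> q2
  q2 = (c.0)\{b}\{c} :: stopped
Partition-refinement fixed point:
  B0 = {p0, q0}
  B1 = {p1, q1}
  B2 = {p2, q2}
p0 ∈ B0, q0 ∈ B0 → same block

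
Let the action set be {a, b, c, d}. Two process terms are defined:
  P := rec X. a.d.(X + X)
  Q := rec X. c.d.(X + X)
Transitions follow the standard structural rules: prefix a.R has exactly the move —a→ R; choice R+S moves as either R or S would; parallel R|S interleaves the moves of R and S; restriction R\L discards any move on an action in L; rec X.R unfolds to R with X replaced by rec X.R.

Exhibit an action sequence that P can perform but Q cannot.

a

LTS(P): 3 reachable states
  u0 = rec X. a.d.(X + X) :: —a→ u1
  u1 = d.((rec X. a.d.(X + X)) + (rec X. a.d.(X + X))) :: —d→ u2
  u2 = (rec X. a.d.(X + X)) + (rec X. a.d.(X + X)) :: —a→ u1
LTS(Q): 3 reachable states
  v0 = rec X. c.d.(X + X) :: —c→ v1
  v1 = d.((rec X. c.d.(X + X)) + (rec X. c.d.(X + X))) :: —d→ v2
  v2 = (rec X. c.d.(X + X)) + (rec X. c.d.(X + X)) :: —c→ v1
Executing a from P (initial set {u0}):
  [1] a ⇒ {u1}
  P completes σ.
Executing a from Q (initial set {v0}):
  [1] a ⇒ ∅  — Q cannot continue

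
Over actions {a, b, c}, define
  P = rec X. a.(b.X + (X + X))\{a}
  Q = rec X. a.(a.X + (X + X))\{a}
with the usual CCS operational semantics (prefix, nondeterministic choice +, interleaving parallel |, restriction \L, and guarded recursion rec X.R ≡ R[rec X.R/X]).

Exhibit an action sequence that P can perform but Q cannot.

ab

P's transition system — 3 states:
  m0 = rec X. a.(b.X + (X + X))\{a} | -a-> m1
  m1 = (b.(rec X. a.(b.X + (X + X))\{a}) + ((rec X. a.(b.X + (X + X))\{a}) + (rec X. a.(b.X + (X + X))\{a})))\{a} | -b-> m2
  m2 = (rec X. a.(b.X + (X + X))\{a})\{a} | ·
Q's transition system — 2 states:
  n0 = rec X. a.(a.X + (X + X))\{a} | -a-> n1
  n1 = (a.(rec X. a.(a.X + (X + X))\{a}) + ((rec X. a.(a.X + (X + X))\{a}) + (rec X. a.(a.X + (X + X))\{a})))\{a} | ·
Run σ = ⟨ab⟩ on P: start {m0}
  step 1 (a): {m1}
  step 2 (b): {m2}
  ✓ P
Run σ = ⟨ab⟩ on Q: start {n0}
  step 1 (a): {n1}
  step 2 (b): ∅ (Q stuck)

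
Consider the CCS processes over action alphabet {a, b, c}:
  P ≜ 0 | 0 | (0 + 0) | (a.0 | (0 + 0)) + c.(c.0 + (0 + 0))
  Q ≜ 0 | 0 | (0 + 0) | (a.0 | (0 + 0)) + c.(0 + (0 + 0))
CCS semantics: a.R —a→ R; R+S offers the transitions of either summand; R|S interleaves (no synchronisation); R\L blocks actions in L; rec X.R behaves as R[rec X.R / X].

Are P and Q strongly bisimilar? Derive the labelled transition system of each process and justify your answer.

Reachable graph of P (4 states):
  u0 = 0 | 0 | (0 + 0) | (a.0 | (0 + 0)) + c.(c.0 + (0 + 0)) :: —a→ u1, —c→ u2
  u1 = 0 | 0 | (0 + 0) | (0 | (0 + 0)) :: stopped
  u2 = c.0 + (0 + 0) :: —c→ u3
  u3 = 0 :: stopped
Reachable graph of Q (3 states):
  v0 = 0 | 0 | (0 + 0) | (a.0 | (0 + 0)) + c.(0 + (0 + 0)) :: —a→ v1, —c→ v2
  v1 = 0 | 0 | (0 + 0) | (0 | (0 + 0)) :: stopped
  v2 = 0 + (0 + 0) :: stopped
Coarsest stable partition (strong bisimilarity classes):
  B0 = {u0}
  B1 = {u2}
  B2 = {u1, u3, v1, v2}
  B3 = {v0}
u0 ∈ B0, v0 ∈ B3 → different blocks

P ≁ Q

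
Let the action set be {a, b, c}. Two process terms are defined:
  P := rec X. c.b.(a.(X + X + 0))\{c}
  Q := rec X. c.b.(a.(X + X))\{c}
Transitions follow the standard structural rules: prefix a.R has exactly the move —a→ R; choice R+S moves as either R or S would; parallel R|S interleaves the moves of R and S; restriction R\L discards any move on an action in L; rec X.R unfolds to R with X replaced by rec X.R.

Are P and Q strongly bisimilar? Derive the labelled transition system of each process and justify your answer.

P ~ Q

LTS(P): 4 reachable states
  u0 = rec X. c.b.(a.(X + X + 0))\{c} has moves --c--▸ u1
  u1 = b.(a.((rec X. c.b.(a.(X + X + 0))\{c}) + (rec X. c.b.(a.(X + X + 0))\{c}) + 0))\{c} has moves --b--▸ u2
  u2 = (a.((rec X. c.b.(a.(X + X + 0))\{c}) + (rec X. c.b.(a.(X + X + 0))\{c}) + 0))\{c} has moves --a--▸ u3
  u3 = ((rec X. c.b.(a.(X + X + 0))\{c}) + (rec X. c.b.(a.(X + X + 0))\{c}) + 0)\{c} has moves ·
LTS(Q): 4 reachable states
  v0 = rec X. c.b.(a.(X + X))\{c} has moves --c--▸ v1
  v1 = b.(a.((rec X. c.b.(a.(X + X))\{c}) + (rec X. c.b.(a.(X + X))\{c})))\{c} has moves --b--▸ v2
  v2 = (a.((rec X. c.b.(a.(X + X))\{c}) + (rec X. c.b.(a.(X + X))\{c})))\{c} has moves --a--▸ v3
  v3 = ((rec X. c.b.(a.(X + X))\{c}) + (rec X. c.b.(a.(X + X))\{c}))\{c} has moves ·
Coarsest stable partition (strong bisimilarity classes):
  B0 = {u0, v0}
  B1 = {u1, v1}
  B2 = {u2, v2}
  B3 = {u3, v3}
u0 ∈ B0, v0 ∈ B0 → same block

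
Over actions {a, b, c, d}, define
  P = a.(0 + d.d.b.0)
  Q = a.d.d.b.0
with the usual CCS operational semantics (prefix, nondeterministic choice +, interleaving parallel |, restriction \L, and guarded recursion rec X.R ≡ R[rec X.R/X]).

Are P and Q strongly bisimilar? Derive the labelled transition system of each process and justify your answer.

P ~ Q

P's transition system — 5 states:
  p0 = a.(0 + d.d.b.0) has moves --a--▸ p1
  p1 = 0 + d.d.b.0 has moves --d--▸ p2
  p2 = d.b.0 has moves --d--▸ p3
  p3 = b.0 has moves --b--▸ p4
  p4 = 0 has moves (no moves)
Q's transition system — 5 states:
  q0 = a.d.d.b.0 has moves --a--▸ q1
  q1 = d.d.b.0 has moves --d--▸ q2
  q2 = d.b.0 has moves --d--▸ q3
  q3 = b.0 has moves --b--▸ q4
  q4 = 0 has moves (no moves)
Bisimilarity quotient blocks:
  B0 = {p0, q0}
  B1 = {p1, q1}
  B2 = {p2, q2}
  B3 = {p3, q3}
  B4 = {p4, q4}
p0 ∈ B0, q0 ∈ B0 → same block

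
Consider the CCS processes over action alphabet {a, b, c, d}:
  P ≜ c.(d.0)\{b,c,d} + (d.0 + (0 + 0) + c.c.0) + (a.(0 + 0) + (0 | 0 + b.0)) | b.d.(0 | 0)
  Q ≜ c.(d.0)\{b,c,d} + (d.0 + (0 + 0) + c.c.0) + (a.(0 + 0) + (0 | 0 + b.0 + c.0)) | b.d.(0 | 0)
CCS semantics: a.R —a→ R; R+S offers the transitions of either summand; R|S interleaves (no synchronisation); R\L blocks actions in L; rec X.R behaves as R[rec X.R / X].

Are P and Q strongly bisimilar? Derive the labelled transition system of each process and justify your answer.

Reachable graph of P (12 states):
  p0 = c.(d.0)\{b,c,d} + (d.0 + (0 + 0) + c.c.0) + (a.(0 + 0) + (0 | 0 + b.0)) | b.d.(0 | 0) ⊢ ··a··> p1, ··b··> p2, ··b··> p3, ··c··> p4, ··c··> p5, ··d··> p6
  p1 = (0 + 0) | b.d.(0 | 0) ⊢ ··b··> p7
  p2 = (a.(0 + 0) + (0 | 0 + b.0)) | d.(0 | 0) ⊢ ··a··> p7, ··b··> p8, ··d··> p9
  p3 = 0 | b.d.(0 | 0) ⊢ ··b··> p8
  p4 = (d.0)\{b,c,d} ⊢ deadlocked
  p5 = c.0 ⊢ ··c··> p6
  p6 = 0 ⊢ deadlocked
  p7 = (0 + 0) | d.(0 | 0) ⊢ ··d··> p10
  p8 = 0 | d.(0 | 0) ⊢ ··d··> p11
  p9 = (a.(0 + 0) + (0 | 0 + b.0)) | (0 | 0) ⊢ ··a··> p10, ··b··> p11
  p10 = (0 + 0) | (0 | 0) ⊢ deadlocked
  p11 = 0 | (0 | 0) ⊢ deadlocked
Reachable graph of Q (12 states):
  q0 = c.(d.0)\{b,c,d} + (d.0 + (0 + 0) + c.c.0) + (a.(0 + 0) + (0 | 0 + b.0 + c.0)) | b.d.(0 | 0) ⊢ ··a··> q1, ··b··> q2, ··b··> q3, ··c··> q3, ··c··> q4, ··c··> q5, ··d··> q6
  q1 = (0 + 0) | b.d.(0 | 0) ⊢ ··b··> q7
  q2 = (a.(0 + 0) + (0 | 0 + b.0 + c.0)) | d.(0 | 0) ⊢ ··a··> q7, ··b··> q8, ··c··> q8, ··d··> q9
  q3 = 0 | b.d.(0 | 0) ⊢ ··b··> q8
  q4 = (d.0)\{b,c,d} ⊢ deadlocked
  q5 = c.0 ⊢ ··c··> q6
  q6 = 0 ⊢ deadlocked
  q7 = (0 + 0) | d.(0 | 0) ⊢ ··d··> q10
  q8 = 0 | d.(0 | 0) ⊢ ··d··> q11
  q9 = (a.(0 + 0) + (0 | 0 + b.0 + c.0)) | (0 | 0) ⊢ ··a··> q10, ··b··> q11, ··c··> q11
  q10 = (0 + 0) | (0 | 0) ⊢ deadlocked
  q11 = 0 | (0 | 0) ⊢ deadlocked
Bisimilarity quotient blocks:
  B0 = {p0}
  B1 = {p10, p11, p4, p6, q10, q11, q4, q6}
  B2 = {p1, p3, q1, q3}
  B3 = {p7, p8, q7, q8}
  B4 = {p2}
  B5 = {p9}
  B6 = {p5, q5}
  B7 = {q0}
  B8 = {q2}
  B9 = {q9}
p0 ∈ B0, q0 ∈ B7 → different blocks

P ≁ Q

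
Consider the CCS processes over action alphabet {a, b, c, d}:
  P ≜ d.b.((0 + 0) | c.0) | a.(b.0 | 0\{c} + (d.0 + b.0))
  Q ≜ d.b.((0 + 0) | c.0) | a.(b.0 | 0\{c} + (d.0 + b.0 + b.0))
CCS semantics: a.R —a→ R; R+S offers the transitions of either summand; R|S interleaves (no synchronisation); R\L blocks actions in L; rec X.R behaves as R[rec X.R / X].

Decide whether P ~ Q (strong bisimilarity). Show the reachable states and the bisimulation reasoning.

YES

Reachable graph of P (16 states):
  p0 = d.b.((0 + 0) | c.0) | a.(b.0 | 0\{c} + (d.0 + b.0)) has moves --a--▸ p1, --d--▸ p2
  p1 = d.b.((0 + 0) | c.0) | (b.0 | 0\{c} + (d.0 + b.0)) has moves --b--▸ p3, --b--▸ p4, --d--▸ p4, --d--▸ p5
  p2 = b.((0 + 0) | c.0) | a.(b.0 | 0\{c} + (d.0 + b.0)) has moves --a--▸ p5, --b--▸ p6
  p3 = d.b.((0 + 0) | c.0) | (0 | 0\{c}) has moves --d--▸ p7
  p4 = d.b.((0 + 0) | c.0) | 0 has moves --d--▸ p8
  p5 = b.((0 + 0) | c.0) | (b.0 | 0\{c} + (d.0 + b.0)) has moves --b--▸ p7, --b--▸ p8, --b--▸ p9, --d--▸ p8
  p6 = (0 + 0) | c.0 | a.(b.0 | 0\{c} + (d.0 + b.0)) has moves --a--▸ p9, --c--▸ p10
  p7 = b.((0 + 0) | c.0) | (0 | 0\{c}) has moves --b--▸ p11
  p8 = b.((0 + 0) | c.0) | 0 has moves --b--▸ p12
  p9 = (0 + 0) | c.0 | (b.0 | 0\{c} + (d.0 + b.0)) has moves --b--▸ p11, --b--▸ p12, --c--▸ p13, --d--▸ p12
  p10 = (0 + 0) | 0 | a.(b.0 | 0\{c} + (d.0 + b.0)) has moves --a--▸ p13
  p11 = (0 + 0) | c.0 | (0 | 0\{c}) has moves --c--▸ p14
  p12 = (0 + 0) | c.0 | 0 has moves --c--▸ p15
  p13 = (0 + 0) | 0 | (b.0 | 0\{c} + (d.0 + b.0)) has moves --b--▸ p14, --b--▸ p15, --d--▸ p15
  p14 = (0 + 0) | 0 | (0 | 0\{c}) has moves ·
  p15 = (0 + 0) | 0 | 0 has moves ·
Reachable graph of Q (16 states):
  q0 = d.b.((0 + 0) | c.0) | a.(b.0 | 0\{c} + (d.0 + b.0 + b.0)) has moves --a--▸ q1, --d--▸ q2
  q1 = d.b.((0 + 0) | c.0) | (b.0 | 0\{c} + (d.0 + b.0 + b.0)) has moves --b--▸ q3, --b--▸ q4, --d--▸ q4, --d--▸ q5
  q2 = b.((0 + 0) | c.0) | a.(b.0 | 0\{c} + (d.0 + b.0 + b.0)) has moves --a--▸ q5, --b--▸ q6
  q3 = d.b.((0 + 0) | c.0) | (0 | 0\{c}) has moves --d--▸ q7
  q4 = d.b.((0 + 0) | c.0) | 0 has moves --d--▸ q8
  q5 = b.((0 + 0) | c.0) | (b.0 | 0\{c} + (d.0 + b.0 + b.0)) has moves --b--▸ q7, --b--▸ q8, --b--▸ q9, --d--▸ q8
  q6 = (0 + 0) | c.0 | a.(b.0 | 0\{c} + (d.0 + b.0 + b.0)) has moves --a--▸ q9, --c--▸ q10
  q7 = b.((0 + 0) | c.0) | (0 | 0\{c}) has moves --b--▸ q11
  q8 = b.((0 + 0) | c.0) | 0 has moves --b--▸ q12
  q9 = (0 + 0) | c.0 | (b.0 | 0\{c} + (d.0 + b.0 + b.0)) has moves --b--▸ q11, --b--▸ q12, --c--▸ q13, --d--▸ q12
  q10 = (0 + 0) | 0 | a.(b.0 | 0\{c} + (d.0 + b.0 + b.0)) has moves --a--▸ q13
  q11 = (0 + 0) | c.0 | (0 | 0\{c}) has moves --c--▸ q14
  q12 = (0 + 0) | c.0 | 0 has moves --c--▸ q15
  q13 = (0 + 0) | 0 | (b.0 | 0\{c} + (d.0 + b.0 + b.0)) has moves --b--▸ q14, --b--▸ q15, --d--▸ q15
  q14 = (0 + 0) | 0 | (0 | 0\{c}) has moves ·
  q15 = (0 + 0) | 0 | 0 has moves ·
Bisimilarity quotient blocks:
  B0 = {p0, q0}
  B1 = {p1, q1}
  B2 = {p3, p4, q3, q4}
  B3 = {p7, p8, q7, q8}
  B4 = {p11, p12, q11, q12}
  B5 = {p14, p15, q14, q15}
  B6 = {p5, q5}
  B7 = {p9, q9}
  B8 = {p13, q13}
  B9 = {p2, q2}
  B10 = {p6, q6}
  B11 = {p10, q10}
p0 ∈ B0, q0 ∈ B0 → same block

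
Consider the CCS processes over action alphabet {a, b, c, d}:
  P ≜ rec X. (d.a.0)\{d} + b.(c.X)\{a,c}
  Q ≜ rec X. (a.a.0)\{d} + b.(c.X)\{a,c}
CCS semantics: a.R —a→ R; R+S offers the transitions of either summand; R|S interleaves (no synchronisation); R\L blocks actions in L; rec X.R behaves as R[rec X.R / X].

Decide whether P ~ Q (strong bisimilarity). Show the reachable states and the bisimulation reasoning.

LTS(P): 2 reachable states
  s0 = rec X. (d.a.0)\{d} + b.(c.X)\{a,c} → =b=> s1
  s1 = (c.(rec X. (d.a.0)\{d} + b.(c.X)\{a,c}))\{a,c} → ∅
LTS(Q): 4 reachable states
  t0 = rec X. (a.a.0)\{d} + b.(c.X)\{a,c} → =a=> t1, =b=> t2
  t1 = (a.0)\{d} → =a=> t3
  t2 = (c.(rec X. (a.a.0)\{d} + b.(c.X)\{a,c}))\{a,c} → ∅
  t3 = 0\{d} → ∅
Partition-refinement fixed point:
  B0 = {s0}
  B1 = {s1, t2, t3}
  B2 = {t0}
  B3 = {t1}
s0 ∈ B0, t0 ∈ B2 → different blocks

P ≁ Q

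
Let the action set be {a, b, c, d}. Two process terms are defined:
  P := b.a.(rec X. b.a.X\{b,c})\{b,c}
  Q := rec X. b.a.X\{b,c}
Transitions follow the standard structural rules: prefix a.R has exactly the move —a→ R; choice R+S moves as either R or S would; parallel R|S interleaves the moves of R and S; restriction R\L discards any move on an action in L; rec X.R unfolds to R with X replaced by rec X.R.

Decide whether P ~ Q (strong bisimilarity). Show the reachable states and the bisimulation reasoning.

P's transition system — 3 states:
  u0 = b.a.(rec X. b.a.X\{b,c})\{b,c} → ··b··> u1
  u1 = a.(rec X. b.a.X\{b,c})\{b,c} → ··a··> u2
  u2 = (rec X. b.a.X\{b,c})\{b,c} → deadlocked
Q's transition system — 3 states:
  v0 = rec X. b.a.X\{b,c} → ··b··> v1
  v1 = a.(rec X. b.a.X\{b,c})\{b,c} → ··a··> v2
  v2 = (rec X. b.a.X\{b,c})\{b,c} → deadlocked
Bisimilarity quotient blocks:
  B0 = {u0, v0}
  B1 = {u1, v1}
  B2 = {u2, v2}
u0 ∈ B0, v0 ∈ B0 → same block

P ~ Q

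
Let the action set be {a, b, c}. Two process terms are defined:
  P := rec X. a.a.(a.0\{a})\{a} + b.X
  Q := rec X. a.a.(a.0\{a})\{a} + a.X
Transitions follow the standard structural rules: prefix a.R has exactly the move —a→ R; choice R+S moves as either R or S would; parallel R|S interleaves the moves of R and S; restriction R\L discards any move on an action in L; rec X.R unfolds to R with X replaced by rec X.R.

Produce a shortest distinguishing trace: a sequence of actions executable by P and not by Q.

b

P's transition system — 3 states:
  u0 = rec X. a.a.(a.0\{a})\{a} + b.X ⊢ -a-> u1, -b-> u0
  u1 = a.(a.0\{a})\{a} ⊢ -a-> u2
  u2 = (a.0\{a})\{a} ⊢ ∅
Q's transition system — 3 states:
  v0 = rec X. a.a.(a.0\{a})\{a} + a.X ⊢ -a-> v0, -a-> v1
  v1 = a.(a.0\{a})\{a} ⊢ -a-> v2
  v2 = (a.0\{a})\{a} ⊢ ∅
Executing b from P (initial set {u0}):
  after b @ step 1: {u0}
  ✓ P
Executing b from Q (initial set {v0}):
  after b @ step 1: ∅  — Q cannot continue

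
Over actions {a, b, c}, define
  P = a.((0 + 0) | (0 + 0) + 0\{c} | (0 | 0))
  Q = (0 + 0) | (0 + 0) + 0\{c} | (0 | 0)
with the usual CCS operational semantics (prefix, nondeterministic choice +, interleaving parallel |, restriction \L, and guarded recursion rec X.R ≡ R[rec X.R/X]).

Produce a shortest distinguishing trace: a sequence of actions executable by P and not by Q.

Reachable graph of P (2 states):
  p0 = a.((0 + 0) | (0 + 0) + 0\{c} | (0 | 0)) | ··a··> p1
  p1 = (0 + 0) | (0 + 0) + 0\{c} | (0 | 0) | ∅
Reachable graph of Q (1 states):
  q0 = (0 + 0) | (0 + 0) + 0\{c} | (0 | 0) | ∅
Run σ = ⟨a⟩ on P: start {p0}
  after a @ step 1: {p1}
  ✓ P
Run σ = ⟨a⟩ on Q: start {q0}
  after a @ step 1: no successor for Q

a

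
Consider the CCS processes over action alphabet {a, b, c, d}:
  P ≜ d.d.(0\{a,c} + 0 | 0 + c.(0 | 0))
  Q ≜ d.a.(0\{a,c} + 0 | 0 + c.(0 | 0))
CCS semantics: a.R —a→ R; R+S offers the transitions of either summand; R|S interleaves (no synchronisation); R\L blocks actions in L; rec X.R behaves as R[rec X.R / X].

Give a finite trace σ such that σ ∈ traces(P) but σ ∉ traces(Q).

Reachable graph of P (4 states):
  m0 = d.d.(0\{a,c} + 0 | 0 + c.(0 | 0)) | =d=> m1
  m1 = d.(0\{a,c} + 0 | 0 + c.(0 | 0)) | =d=> m2
  m2 = 0\{a,c} + 0 | 0 + c.(0 | 0) | =c=> m3
  m3 = 0 | 0 | ∅
Reachable graph of Q (4 states):
  n0 = d.a.(0\{a,c} + 0 | 0 + c.(0 | 0)) | =d=> n1
  n1 = a.(0\{a,c} + 0 | 0 + c.(0 | 0)) | =a=> n2
  n2 = 0\{a,c} + 0 | 0 + c.(0 | 0) | =c=> n3
  n3 = 0 | 0 | ∅
Run σ = ⟨dd⟩ on P: start {m0}
  step 1 (d): {m1}
  step 2 (d): {m2}
  P completes σ.
Run σ = ⟨dd⟩ on Q: start {n0}
  step 1 (d): {n1}
  step 2 (d): no successor for Q

dd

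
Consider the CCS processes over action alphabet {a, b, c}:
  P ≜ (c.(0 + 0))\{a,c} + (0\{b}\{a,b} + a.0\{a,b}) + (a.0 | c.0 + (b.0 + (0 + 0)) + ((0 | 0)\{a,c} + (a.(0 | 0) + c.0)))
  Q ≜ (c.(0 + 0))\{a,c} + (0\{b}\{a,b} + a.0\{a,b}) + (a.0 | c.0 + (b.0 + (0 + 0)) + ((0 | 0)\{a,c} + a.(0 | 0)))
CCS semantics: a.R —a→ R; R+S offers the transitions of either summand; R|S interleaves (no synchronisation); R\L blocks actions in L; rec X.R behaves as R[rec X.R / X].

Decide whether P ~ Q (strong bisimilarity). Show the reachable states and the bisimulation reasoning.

Reachable graph of P (6 states):
  u0 = (c.(0 + 0))\{a,c} + (0\{b}\{a,b} + a.0\{a,b}) + (a.0 | c.0 + (b.0 + (0 + 0)) + ((0 | 0)\{a,c} + (a.(0 | 0) + c.0))) → —a→ u1, —a→ u2, —a→ u3, —b→ u4, —c→ u4, —c→ u5
  u1 = 0 | 0 → ∅
  u2 = 0 | c.0 → —c→ u1
  u3 = 0\{a,b} → ∅
  u4 = 0 → ∅
  u5 = a.0 | 0 → —a→ u1
Reachable graph of Q (6 states):
  v0 = (c.(0 + 0))\{a,c} + (0\{b}\{a,b} + a.0\{a,b}) + (a.0 | c.0 + (b.0 + (0 + 0)) + ((0 | 0)\{a,c} + a.(0 | 0))) → —a→ v1, —a→ v2, —a→ v3, —b→ v4, —c→ v5
  v1 = 0 | 0 → ∅
  v2 = 0 | c.0 → —c→ v1
  v3 = 0\{a,b} → ∅
  v4 = 0 → ∅
  v5 = a.0 | 0 → —a→ v1
Partition-refinement fixed point:
  B0 = {u0}
  B1 = {u5, v5}
  B2 = {u1, u3, u4, v1, v3, v4}
  B3 = {u2, v2}
  B4 = {v0}
u0 ∈ B0, v0 ∈ B4 → different blocks

P ≁ Q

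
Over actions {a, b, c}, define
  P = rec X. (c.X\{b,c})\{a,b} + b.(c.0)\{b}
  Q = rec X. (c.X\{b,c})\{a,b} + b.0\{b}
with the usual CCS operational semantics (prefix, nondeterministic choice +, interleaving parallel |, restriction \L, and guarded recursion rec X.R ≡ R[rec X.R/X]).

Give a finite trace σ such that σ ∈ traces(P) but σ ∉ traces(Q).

bc

LTS(P): 4 reachable states
  s0 = rec X. (c.X\{b,c})\{a,b} + b.(c.0)\{b} ⊢ —b→ s1, —c→ s2
  s1 = (c.0)\{b} ⊢ —c→ s3
  s2 = (rec X. (c.X\{b,c})\{a,b} + b.(c.0)\{b})\{b,c}\{a,b} ⊢ deadlocked
  s3 = 0\{b} ⊢ deadlocked
LTS(Q): 3 reachable states
  t0 = rec X. (c.X\{b,c})\{a,b} + b.0\{b} ⊢ —b→ t1, —c→ t2
  t1 = 0\{b} ⊢ deadlocked
  t2 = (rec X. (c.X\{b,c})\{a,b} + b.0\{b})\{b,c}\{a,b} ⊢ deadlocked
Executing bc from P (initial set {s0}):
  [1] b ⇒ {s1}
  [2] c ⇒ {s3}
  — P admits the full trace.
Executing bc from Q (initial set {t0}):
  [1] b ⇒ {t1}
  [2] c ⇒ ∅  — Q cannot continue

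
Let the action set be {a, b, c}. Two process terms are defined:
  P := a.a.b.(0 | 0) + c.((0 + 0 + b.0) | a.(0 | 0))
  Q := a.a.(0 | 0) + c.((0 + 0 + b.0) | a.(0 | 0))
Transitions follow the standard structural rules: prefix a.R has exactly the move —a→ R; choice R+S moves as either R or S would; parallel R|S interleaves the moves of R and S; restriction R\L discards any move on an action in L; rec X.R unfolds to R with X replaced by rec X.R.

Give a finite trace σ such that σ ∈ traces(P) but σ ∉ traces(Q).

P's transition system — 8 states:
  m0 = a.a.b.(0 | 0) + c.((0 + 0 + b.0) | a.(0 | 0)) :: -a-> m1, -c-> m2
  m1 = a.b.(0 | 0) :: -a-> m3
  m2 = (0 + 0 + b.0) | a.(0 | 0) :: -a-> m4, -b-> m5
  m3 = b.(0 | 0) :: -b-> m6
  m4 = (0 + 0 + b.0) | (0 | 0) :: -b-> m7
  m5 = 0 | a.(0 | 0) :: -a-> m7
  m6 = 0 | 0 :: ·
  m7 = 0 | (0 | 0) :: ·
Q's transition system — 7 states:
  n0 = a.a.(0 | 0) + c.((0 + 0 + b.0) | a.(0 | 0)) :: -a-> n1, -c-> n2
  n1 = a.(0 | 0) :: -a-> n3
  n2 = (0 + 0 + b.0) | a.(0 | 0) :: -a-> n4, -b-> n5
  n3 = 0 | 0 :: ·
  n4 = (0 + 0 + b.0) | (0 | 0) :: -b-> n6
  n5 = 0 | a.(0 | 0) :: -a-> n6
  n6 = 0 | (0 | 0) :: ·
Run σ = ⟨aab⟩ on P: start {m0}
  after a @ step 1: {m1}
  after a @ step 2: {m3}
  after b @ step 3: {m6}
  ✓ P
Run σ = ⟨aab⟩ on Q: start {n0}
  after a @ step 1: {n1}
  after a @ step 2: {n3}
  after b @ step 3: ∅ (Q stuck)

aab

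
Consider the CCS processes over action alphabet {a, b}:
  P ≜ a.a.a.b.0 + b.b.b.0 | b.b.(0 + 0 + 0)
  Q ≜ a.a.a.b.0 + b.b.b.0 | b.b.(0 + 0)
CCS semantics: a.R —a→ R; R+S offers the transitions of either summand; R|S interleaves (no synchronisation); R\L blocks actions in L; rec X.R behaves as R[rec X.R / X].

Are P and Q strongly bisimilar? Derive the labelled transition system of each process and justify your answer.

bisimilar

P's transition system — 16 states:
  u0 = a.a.a.b.0 + b.b.b.0 | b.b.(0 + 0 + 0) | =a=> u1, =b=> u2, =b=> u3
  u1 = a.a.b.0 | =a=> u4
  u2 = b.b.0 | b.b.(0 + 0 + 0) | =b=> u5, =b=> u6
  u3 = b.b.b.0 | b.(0 + 0 + 0) | =b=> u6, =b=> u7
  u4 = a.b.0 | =a=> u8
  u5 = b.0 | b.b.(0 + 0 + 0) | =b=> u10, =b=> u9
  u6 = b.b.0 | b.(0 + 0 + 0) | =b=> u10, =b=> u11
  u7 = b.b.b.0 | (0 + 0 + 0) | =b=> u11
  u8 = b.0 | =b=> u12
  u9 = 0 | b.b.(0 + 0 + 0) | =b=> u13
  u10 = b.0 | b.(0 + 0 + 0) | =b=> u13, =b=> u14
  u11 = b.b.0 | (0 + 0 + 0) | =b=> u14
  u12 = 0 | ·
  u13 = 0 | b.(0 + 0 + 0) | =b=> u15
  u14 = b.0 | (0 + 0 + 0) | =b=> u15
  u15 = 0 | (0 + 0 + 0) | ·
Q's transition system — 16 states:
  v0 = a.a.a.b.0 + b.b.b.0 | b.b.(0 + 0) | =a=> v1, =b=> v2, =b=> v3
  v1 = a.a.b.0 | =a=> v4
  v2 = b.b.0 | b.b.(0 + 0) | =b=> v5, =b=> v6
  v3 = b.b.b.0 | b.(0 + 0) | =b=> v6, =b=> v7
  v4 = a.b.0 | =a=> v8
  v5 = b.0 | b.b.(0 + 0) | =b=> v10, =b=> v9
  v6 = b.b.0 | b.(0 + 0) | =b=> v10, =b=> v11
  v7 = b.b.b.0 | (0 + 0) | =b=> v11
  v8 = b.0 | =b=> v12
  v9 = 0 | b.b.(0 + 0) | =b=> v13
  v10 = b.0 | b.(0 + 0) | =b=> v13, =b=> v14
  v11 = b.b.0 | (0 + 0) | =b=> v14
  v12 = 0 | ·
  v13 = 0 | b.(0 + 0) | =b=> v15
  v14 = b.0 | (0 + 0) | =b=> v15
  v15 = 0 | (0 + 0) | ·
Bisimilarity quotient blocks:
  B0 = {u0, v0}
  B1 = {u1, v1}
  B2 = {u4, v4}
  B3 = {u13, u14, u8, v13, v14, v8}
  B4 = {u12, u15, v12, v15}
  B5 = {u2, u3, v2, v3}
  B6 = {u5, u6, u7, v5, v6, v7}
  B7 = {u10, u11, u9, v10, v11, v9}
u0 ∈ B0, v0 ∈ B0 → same block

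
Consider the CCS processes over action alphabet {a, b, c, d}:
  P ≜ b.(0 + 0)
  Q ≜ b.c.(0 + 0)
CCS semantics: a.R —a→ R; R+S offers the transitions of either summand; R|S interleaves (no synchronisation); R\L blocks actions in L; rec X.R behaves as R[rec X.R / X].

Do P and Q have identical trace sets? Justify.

Reachable graph of P (2 states):
  p0 = b.(0 + 0) → ··b··> p1
  p1 = 0 + 0 → ∅
Reachable graph of Q (3 states):
  q0 = b.c.(0 + 0) → ··b··> q1
  q1 = c.(0 + 0) → ··c··> q2
  q2 = 0 + 0 → ∅
Run σ = ⟨bc⟩ on Q: start {q0}
  step 1 (b): {q1}
  step 2 (c): {q2}
  Q completes σ.
Run σ = ⟨bc⟩ on P: start {p0}
  step 1 (b): {p1}
  step 2 (c): no successor for P

trace-distinct — witness ⟨bc⟩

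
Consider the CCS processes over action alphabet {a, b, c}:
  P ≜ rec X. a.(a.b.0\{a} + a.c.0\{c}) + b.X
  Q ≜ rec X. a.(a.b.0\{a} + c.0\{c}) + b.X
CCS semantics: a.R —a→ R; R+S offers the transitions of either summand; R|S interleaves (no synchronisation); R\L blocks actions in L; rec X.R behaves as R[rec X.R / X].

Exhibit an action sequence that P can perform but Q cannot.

Reachable graph of P (6 states):
  m0 = rec X. a.(a.b.0\{a} + a.c.0\{c}) + b.X | —a→ m1, —b→ m0
  m1 = a.b.0\{a} + a.c.0\{c} | —a→ m2, —a→ m3
  m2 = b.0\{a} | —b→ m4
  m3 = c.0\{c} | —c→ m5
  m4 = 0\{a} | ·
  m5 = 0\{c} | ·
Reachable graph of Q (5 states):
  n0 = rec X. a.(a.b.0\{a} + c.0\{c}) + b.X | —a→ n1, —b→ n0
  n1 = a.b.0\{a} + c.0\{c} | —a→ n2, —c→ n3
  n2 = b.0\{a} | —b→ n4
  n3 = 0\{c} | ·
  n4 = 0\{a} | ·
Executing aac from P (initial set {m0}):
  after a @ step 1: {m1}
  after a @ step 2: {m2, m3}
  after c @ step 3: {m5}
  ✓ P
Executing aac from Q (initial set {n0}):
  after a @ step 1: {n1}
  after a @ step 2: {n2}
  after c @ step 3: ∅ (Q stuck)

aac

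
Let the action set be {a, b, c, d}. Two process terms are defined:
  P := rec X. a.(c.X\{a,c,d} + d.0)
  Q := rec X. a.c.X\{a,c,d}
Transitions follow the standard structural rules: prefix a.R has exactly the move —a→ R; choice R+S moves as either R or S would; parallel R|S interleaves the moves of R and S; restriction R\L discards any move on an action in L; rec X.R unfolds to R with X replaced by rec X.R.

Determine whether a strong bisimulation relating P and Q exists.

NO

LTS(P): 4 reachable states
  p0 = rec X. a.(c.X\{a,c,d} + d.0) ⊢ —a→ p1
  p1 = c.(rec X. a.(c.X\{a,c,d} + d.0))\{a,c,d} + d.0 ⊢ —c→ p2, —d→ p3
  p2 = (rec X. a.(c.X\{a,c,d} + d.0))\{a,c,d} ⊢ (no moves)
  p3 = 0 ⊢ (no moves)
LTS(Q): 3 reachable states
  q0 = rec X. a.c.X\{a,c,d} ⊢ —a→ q1
  q1 = c.(rec X. a.c.X\{a,c,d})\{a,c,d} ⊢ —c→ q2
  q2 = (rec X. a.c.X\{a,c,d})\{a,c,d} ⊢ (no moves)
Partition-refinement fixed point:
  B0 = {p0}
  B1 = {p1}
  B2 = {p2, p3, q2}
  B3 = {q0}
  B4 = {q1}
p0 ∈ B0, q0 ∈ B3 → different blocks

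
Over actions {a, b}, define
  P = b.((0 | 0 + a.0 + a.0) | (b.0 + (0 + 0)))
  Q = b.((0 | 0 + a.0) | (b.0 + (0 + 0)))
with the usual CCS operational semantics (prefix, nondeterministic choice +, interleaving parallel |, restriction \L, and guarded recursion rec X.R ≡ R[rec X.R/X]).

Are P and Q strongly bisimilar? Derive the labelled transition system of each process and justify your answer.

P's transition system — 5 states:
  u0 = b.((0 | 0 + a.0 + a.0) | (b.0 + (0 + 0))) → =b=> u1
  u1 = (0 | 0 + a.0 + a.0) | (b.0 + (0 + 0)) → =a=> u2, =b=> u3
  u2 = 0 | (b.0 + (0 + 0)) → =b=> u4
  u3 = (0 | 0 + a.0 + a.0) | 0 → =a=> u4
  u4 = 0 | 0 → (no moves)
Q's transition system — 5 states:
  v0 = b.((0 | 0 + a.0) | (b.0 + (0 + 0))) → =b=> v1
  v1 = (0 | 0 + a.0) | (b.0 + (0 + 0)) → =a=> v2, =b=> v3
  v2 = 0 | (b.0 + (0 + 0)) → =b=> v4
  v3 = (0 | 0 + a.0) | 0 → =a=> v4
  v4 = 0 | 0 → (no moves)
Partition-refinement fixed point:
  B0 = {u0, v0}
  B1 = {u1, v1}
  B2 = {u2, v2}
  B3 = {u4, v4}
  B4 = {u3, v3}
u0 ∈ B0, v0 ∈ B0 → same block

bisimilar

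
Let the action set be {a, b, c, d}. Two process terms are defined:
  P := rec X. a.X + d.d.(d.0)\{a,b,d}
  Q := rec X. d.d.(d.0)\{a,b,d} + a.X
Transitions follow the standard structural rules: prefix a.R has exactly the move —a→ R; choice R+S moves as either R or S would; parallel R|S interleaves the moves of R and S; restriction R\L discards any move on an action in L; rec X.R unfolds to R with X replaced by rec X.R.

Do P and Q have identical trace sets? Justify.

YES

P's transition system — 3 states:
  s0 = rec X. a.X + d.d.(d.0)\{a,b,d} | —a→ s0, —d→ s1
  s1 = d.(d.0)\{a,b,d} | —d→ s2
  s2 = (d.0)\{a,b,d} | (no moves)
Q's transition system — 3 states:
  t0 = rec X. d.d.(d.0)\{a,b,d} + a.X | —a→ t0, —d→ t1
  t1 = d.(d.0)\{a,b,d} | —d→ t2
  t2 = (d.0)\{a,b,d} | (no moves)
Partition-refinement fixed point:
  B0 = {s0, t0}
  B1 = {s1, t1}
  B2 = {s2, t2}
s0 ∈ B0, t0 ∈ B0 → same block
Bisimilar ⇒ trace-equivalent.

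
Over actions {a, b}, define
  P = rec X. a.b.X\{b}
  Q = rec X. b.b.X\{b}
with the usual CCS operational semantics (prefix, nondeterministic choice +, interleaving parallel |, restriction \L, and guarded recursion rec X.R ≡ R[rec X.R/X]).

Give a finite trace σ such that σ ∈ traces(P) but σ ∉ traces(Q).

a

LTS(P): 4 reachable states
  u0 = rec X. a.b.X\{b} :: -a-> u1
  u1 = b.(rec X. a.b.X\{b})\{b} :: -b-> u2
  u2 = (rec X. a.b.X\{b})\{b} :: -a-> u3
  u3 = (b.(rec X. a.b.X\{b})\{b})\{b} :: stopped
LTS(Q): 3 reachable states
  v0 = rec X. b.b.X\{b} :: -b-> v1
  v1 = b.(rec X. b.b.X\{b})\{b} :: -b-> v2
  v2 = (rec X. b.b.X\{b})\{b} :: stopped
Run σ = ⟨a⟩ on P: start {u0}
  after a @ step 1: {u1}
  ✓ P
Run σ = ⟨a⟩ on Q: start {v0}
  after a @ step 1: ∅  — Q cannot continue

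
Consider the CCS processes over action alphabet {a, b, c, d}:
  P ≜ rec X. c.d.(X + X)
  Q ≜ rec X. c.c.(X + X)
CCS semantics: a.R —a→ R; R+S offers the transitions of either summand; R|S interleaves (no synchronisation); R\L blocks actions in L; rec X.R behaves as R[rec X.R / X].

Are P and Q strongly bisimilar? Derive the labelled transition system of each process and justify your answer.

not bisimilar

LTS(P): 3 reachable states
  m0 = rec X. c.d.(X + X) → --c--▸ m1
  m1 = d.((rec X. c.d.(X + X)) + (rec X. c.d.(X + X))) → --d--▸ m2
  m2 = (rec X. c.d.(X + X)) + (rec X. c.d.(X + X)) → --c--▸ m1
LTS(Q): 3 reachable states
  n0 = rec X. c.c.(X + X) → --c--▸ n1
  n1 = c.((rec X. c.c.(X + X)) + (rec X. c.c.(X + X))) → --c--▸ n2
  n2 = (rec X. c.c.(X + X)) + (rec X. c.c.(X + X)) → --c--▸ n1
Bisimilarity quotient blocks:
  B0 = {m0, m2}
  B1 = {m1}
  B2 = {n0, n1, n2}
m0 ∈ B0, n0 ∈ B2 → different blocks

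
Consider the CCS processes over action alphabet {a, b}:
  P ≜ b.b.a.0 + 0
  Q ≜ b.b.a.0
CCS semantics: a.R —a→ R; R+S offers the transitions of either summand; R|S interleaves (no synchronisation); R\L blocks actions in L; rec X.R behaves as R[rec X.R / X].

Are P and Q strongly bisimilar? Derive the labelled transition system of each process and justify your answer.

LTS(P): 4 reachable states
  s0 = b.b.a.0 + 0 ⊢ -b-> s1
  s1 = b.a.0 ⊢ -b-> s2
  s2 = a.0 ⊢ -a-> s3
  s3 = 0 ⊢ ·
LTS(Q): 4 reachable states
  t0 = b.b.a.0 ⊢ -b-> t1
  t1 = b.a.0 ⊢ -b-> t2
  t2 = a.0 ⊢ -a-> t3
  t3 = 0 ⊢ ·
Coarsest stable partition (strong bisimilarity classes):
  B0 = {s0, t0}
  B1 = {s1, t1}
  B2 = {s2, t2}
  B3 = {s3, t3}
s0 ∈ B0, t0 ∈ B0 → same block

YES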